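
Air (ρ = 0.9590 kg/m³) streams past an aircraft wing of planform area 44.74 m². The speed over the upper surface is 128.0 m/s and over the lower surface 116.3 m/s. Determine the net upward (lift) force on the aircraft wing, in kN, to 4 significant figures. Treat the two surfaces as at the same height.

F = 61.32 kN

With equal heights on the two surfaces, Bernoulli gives P_lower − P_upper = ½ρ(v_upper² − v_lower²).
ΔP = ½·0.9590·(128.0² − 116.3²) = 1371 Pa.
Lift = ΔP · A = 1371 × 44.74 = 61320 N.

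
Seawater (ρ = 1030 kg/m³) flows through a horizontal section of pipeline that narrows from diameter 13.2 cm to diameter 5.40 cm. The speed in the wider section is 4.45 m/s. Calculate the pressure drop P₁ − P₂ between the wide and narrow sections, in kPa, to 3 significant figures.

Continuity gives A₁v₁ = A₂v₂, so v₂ = (137 cm²)/(22.9 cm²) × 4.45 m/s = 26.6 m/s.
With no height change, Bernoulli's equation is P₁ + ½ρv₁² = P₂ + ½ρv₂².
P₁ − P₂ = ½·1030·(26.6² − 4.45²) = ½·1030·687 = 354000 Pa.

354 kPa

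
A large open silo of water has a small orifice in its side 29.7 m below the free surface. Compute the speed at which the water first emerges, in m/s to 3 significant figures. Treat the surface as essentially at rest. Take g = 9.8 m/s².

v ≈ 24.1 m/s

The surface is effectively still and both ends are open, so ½v² = gh and v = √(2·9.8·29.7) = 24.1 m/s.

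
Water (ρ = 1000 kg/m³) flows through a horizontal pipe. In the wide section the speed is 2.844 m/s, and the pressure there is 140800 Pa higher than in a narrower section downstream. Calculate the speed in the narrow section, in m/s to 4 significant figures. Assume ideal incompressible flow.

17.02 m/s

With h₁ = h₂, rearranging Bernoulli gives v₂ = √(v₁² + 2ΔP/ρ).
v₂ = √(2.844² + 2·140800/1000) = √(8.088 + 281.6) = 17.02 m/s.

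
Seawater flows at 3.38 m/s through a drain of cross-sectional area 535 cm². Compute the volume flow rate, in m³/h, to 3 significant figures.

Q = A·v = 0.0535 m² × 3.38 m/s = 0.181 m³/s.
Converting: 0.181 m³/s × 3600 = 651 m³/h.

Q ≈ 651 m³/h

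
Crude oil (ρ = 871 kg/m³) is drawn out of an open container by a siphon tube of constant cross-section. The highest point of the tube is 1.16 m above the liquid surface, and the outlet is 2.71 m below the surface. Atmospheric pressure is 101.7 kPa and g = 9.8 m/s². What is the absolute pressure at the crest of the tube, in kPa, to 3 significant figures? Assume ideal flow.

P_top ≈ 68.7 kPa

The outlet speed comes from Torricelli: v = √(2g·2.71) = 7.29 m/s.
With constant cross-section the crest speed equals v; applying Bernoulli from the surface up to the crest, P_top = P_atm − ½ρv² − ρg·h_top.
P_top = 101700 − ½·871·7.29² − 871·9.8·1.16 = 68700 Pa.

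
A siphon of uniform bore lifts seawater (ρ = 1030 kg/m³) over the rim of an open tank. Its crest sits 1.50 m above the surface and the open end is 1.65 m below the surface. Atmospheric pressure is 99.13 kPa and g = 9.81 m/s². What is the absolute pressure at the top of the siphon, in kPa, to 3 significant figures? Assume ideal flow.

P_top ≈ 67.3 kPa

From the surface to the outlet (both open to atmosphere, surface at rest): v = √(2g·h_out) = √(2·9.81·1.65) = 5.69 m/s.
Continuity keeps v the same throughout the tube; from surface to crest, P_atm + 0 = P_top + ½ρv² + ρg·h_top.
P_top = 99130 − ½·1030·5.69² − 1030·9.81·1.50 = 67300 Pa.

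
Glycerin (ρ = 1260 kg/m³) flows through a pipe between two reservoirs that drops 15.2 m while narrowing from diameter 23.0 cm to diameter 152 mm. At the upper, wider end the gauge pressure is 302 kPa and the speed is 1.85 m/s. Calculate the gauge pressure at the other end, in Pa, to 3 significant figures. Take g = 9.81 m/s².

By continuity, v₂ = v₁·A₁/A₂ = 1.85·(415/181) = 4.24 m/s.
Bernoulli: P₁ + ½ρv₁² + ρg h₁ = P₂ + ½ρv₂² + ρg h₂, so P₂ = P₁ + ½ρ(v₁² − v₂²) − ρg(h₂ − h₁).
P₂ = 302000 + ½·1260·(1.85² − 4.24²) − 1260·9.81·(−15.2) = 302000 + (-9150) − (-188000) = 481000 Pa.

P₂ ≈ 481000 Pa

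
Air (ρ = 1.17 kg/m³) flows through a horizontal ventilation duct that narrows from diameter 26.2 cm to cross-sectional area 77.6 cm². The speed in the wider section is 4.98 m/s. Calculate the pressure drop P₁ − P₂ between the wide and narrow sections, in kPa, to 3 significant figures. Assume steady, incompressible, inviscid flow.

The volume flow rate is constant, so v₂ = (A₁/A₂)v₁ = (539/77.6)·4.98 = 34.6 m/s.
The pipe is horizontal, so Bernoulli reduces to P₁ + ½ρv₁² = P₂ + ½ρv₂².
P₁ − P₂ = ½·1.17·(34.6² − 4.98²) = ½·1.17·1170 = 686 Pa.

ΔP ≈ 0.686 kPa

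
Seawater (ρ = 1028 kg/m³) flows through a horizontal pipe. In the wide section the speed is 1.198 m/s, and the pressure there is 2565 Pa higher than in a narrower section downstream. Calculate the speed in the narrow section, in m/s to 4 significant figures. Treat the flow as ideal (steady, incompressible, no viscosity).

v₂ ≈ 2.535 m/s

Along the level pipe P + ½ρv² is conserved, hence v₂² = v₁² + 2(P₁ − P₂)/ρ.
v₂ = √(1.198² + 2·2565/1028) = √(1.435 + 4.990) = 2.535 m/s.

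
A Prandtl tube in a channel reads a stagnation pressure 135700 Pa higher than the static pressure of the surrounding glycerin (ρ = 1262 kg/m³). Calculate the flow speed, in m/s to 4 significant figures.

v ≈ 14.66 m/s

The dynamic pressure equals the rise in static pressure at the stagnation point: ΔP = ½ρv².
v = √(2ΔP/ρ) = √(2·135700/1262) = 14.66 m/s.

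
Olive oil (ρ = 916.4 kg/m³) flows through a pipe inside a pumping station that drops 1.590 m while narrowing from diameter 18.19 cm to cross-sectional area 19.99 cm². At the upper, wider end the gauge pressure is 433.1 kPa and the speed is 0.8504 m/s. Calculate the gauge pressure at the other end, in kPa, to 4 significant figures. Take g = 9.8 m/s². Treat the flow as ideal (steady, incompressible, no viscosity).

391.7 kPa

Mass conservation (A₁v₁ = A₂v₂) gives v₂ = 0.8504 × 259.9/19.99 = 11.06 m/s.
Bernoulli: P₁ + ½ρv₁² + ρg h₁ = P₂ + ½ρv₂² + ρg h₂, so P₂ = P₁ + ½ρ(v₁² − v₂²) − ρg(h₂ − h₁).
P₂ = 433100 + ½·916.4·(0.8504² − 11.06²) − 916.4·9.8·(−1.590) = 433100 + (-55670) − (-14280) = 391700 Pa.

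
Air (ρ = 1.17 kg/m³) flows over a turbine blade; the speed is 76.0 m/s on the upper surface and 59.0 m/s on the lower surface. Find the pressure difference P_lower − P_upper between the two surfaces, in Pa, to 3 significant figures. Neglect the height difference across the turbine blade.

1340 Pa

The pressure is lower where the speed is higher: ΔP = ½ρ(v_up² − v_low²).
ΔP = ½·1.17·(76.0² − 59.0²) = 1340 Pa.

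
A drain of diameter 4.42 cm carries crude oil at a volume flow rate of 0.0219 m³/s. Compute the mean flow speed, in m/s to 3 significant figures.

Q = 0.0219 m³/s = 0.0219 m³/s.
v = Q/A = 0.0219 / 0.00153 = 14.3 m/s.

v = 14.3 m/s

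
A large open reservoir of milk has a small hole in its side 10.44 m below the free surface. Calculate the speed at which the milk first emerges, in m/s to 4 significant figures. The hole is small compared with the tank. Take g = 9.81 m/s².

Bernoulli from surface to hole (P equal, v_surface ≈ 0): v = √(2gh) = √(2×9.81×10.44) = 14.31 m/s.

14.31 m/s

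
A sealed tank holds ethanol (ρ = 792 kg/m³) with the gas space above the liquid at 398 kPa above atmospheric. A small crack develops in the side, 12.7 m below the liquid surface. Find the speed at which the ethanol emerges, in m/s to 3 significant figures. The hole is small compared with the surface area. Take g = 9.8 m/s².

Take point 1 at the surface (v₁ ≈ 0) and point 2 at the hole (at atmospheric pressure). Bernoulli: P₁ + ρg h = P_atm + ½ρv₂².
With P₁ − P_atm = 398000 Pa, v₂ = √(2gh + 2ΔP/ρ) = √(2·9.8·12.7 + 2·398000/792) = 35.4 m/s.

v ≈ 35.4 m/s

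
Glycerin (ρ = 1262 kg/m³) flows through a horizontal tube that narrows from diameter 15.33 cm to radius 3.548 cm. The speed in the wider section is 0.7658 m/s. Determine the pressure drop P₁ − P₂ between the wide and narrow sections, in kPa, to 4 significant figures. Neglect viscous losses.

By continuity, v₂ = v₁·A₁/A₂ = 0.7658·(184.6/39.55) = 3.574 m/s.
The pipe is horizontal, so Bernoulli reduces to P₁ + ½ρv₁² = P₂ + ½ρv₂².
P₁ − P₂ = ½·1262·(3.574² − 0.7658²) = ½·1262·12.19 = 7691 Pa.

ΔP ≈ 7.691 kPa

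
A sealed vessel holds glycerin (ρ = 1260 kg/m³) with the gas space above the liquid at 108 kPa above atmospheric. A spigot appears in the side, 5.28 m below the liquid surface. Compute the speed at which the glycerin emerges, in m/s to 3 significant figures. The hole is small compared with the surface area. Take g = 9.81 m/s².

Take point 1 at the surface (v₁ ≈ 0) and point 2 at the hole (at atmospheric pressure). Bernoulli: P₁ + ρg h = P_atm + ½ρv₂².
With P₁ − P_atm = 108000 Pa, v₂ = √(2gh + 2ΔP/ρ) = √(2·9.81·5.28 + 2·108000/1260) = 16.6 m/s.

v = 16.6 m/s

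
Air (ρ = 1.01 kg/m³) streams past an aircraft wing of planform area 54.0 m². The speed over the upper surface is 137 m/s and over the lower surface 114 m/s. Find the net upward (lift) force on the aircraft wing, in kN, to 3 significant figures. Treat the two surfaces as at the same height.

With equal heights on the two surfaces, Bernoulli gives P_lower − P_upper = ½ρ(v_upper² − v_lower²).
ΔP = ½·1.01·(137² − 114²) = 2920 Pa.
Lift = ΔP · A = 2920 × 54.0 = 157000 N.

F ≈ 157 kN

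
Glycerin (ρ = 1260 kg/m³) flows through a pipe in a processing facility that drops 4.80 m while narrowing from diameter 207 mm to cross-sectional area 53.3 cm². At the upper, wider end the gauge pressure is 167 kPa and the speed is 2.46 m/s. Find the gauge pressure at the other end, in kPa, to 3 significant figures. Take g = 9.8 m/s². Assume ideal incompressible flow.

P₂ ≈ 78.1 kPa

By continuity, v₂ = v₁·A₁/A₂ = 2.46·(337/53.3) = 15.5 m/s.
Energy conservation along the streamline gives P₂ = P₁ − ½ρ(v₂² − v₁²) − ρg(h₂ − h₁).
P₂ = 167000 + ½·1260·(2.46² − 15.5²) − 1260·9.8·(−4.80) = 167000 + (-148000) − (-59300) = 78100 Pa.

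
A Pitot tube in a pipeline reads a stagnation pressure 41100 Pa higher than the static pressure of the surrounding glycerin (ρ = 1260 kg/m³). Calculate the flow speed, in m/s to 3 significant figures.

At the stagnation point the flow is brought to rest, so Bernoulli gives P_stag − P_static = ½ρv².
v = √(2ΔP/ρ) = √(2·41100/1260) = 8.08 m/s.

v ≈ 8.08 m/s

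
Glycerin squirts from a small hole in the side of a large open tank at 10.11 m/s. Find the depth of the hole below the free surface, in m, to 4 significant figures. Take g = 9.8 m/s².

h ≈ 5.215 m

Torricelli: v = √(2gh), so h = v²/(2g).
h = 10.11²/(2·9.8) = 102.2/19.60 = 5.215 m.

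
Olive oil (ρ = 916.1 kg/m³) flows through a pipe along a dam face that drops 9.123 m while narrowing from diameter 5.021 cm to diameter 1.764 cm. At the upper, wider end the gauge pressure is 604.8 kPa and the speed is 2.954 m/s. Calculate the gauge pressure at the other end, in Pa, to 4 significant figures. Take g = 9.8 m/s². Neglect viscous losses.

428300 Pa

Mass conservation (A₁v₁ = A₂v₂) gives v₂ = 2.954 × 19.80/2.444 = 23.93 m/s.
Bernoulli: P₁ + ½ρv₁² + ρg h₁ = P₂ + ½ρv₂² + ρg h₂, so P₂ = P₁ + ½ρ(v₁² − v₂²) − ρg(h₂ − h₁).
P₂ = 604800 + ½·916.1·(2.954² − 23.93²) − 916.1·9.8·(−9.123) = 604800 + (-258400) − (-81900) = 428300 Pa.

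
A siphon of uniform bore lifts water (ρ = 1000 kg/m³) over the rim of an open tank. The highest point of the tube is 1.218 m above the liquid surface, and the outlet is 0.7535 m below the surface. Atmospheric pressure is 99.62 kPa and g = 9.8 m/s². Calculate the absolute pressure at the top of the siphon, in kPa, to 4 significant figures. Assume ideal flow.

P_top ≈ 80.30 kPa

The outlet speed comes from Torricelli: v = √(2g·0.7535) = 3.843 m/s.
Continuity keeps v the same throughout the tube; from surface to crest, P_atm + 0 = P_top + ½ρv² + ρg·h_top.
P_top = 99620 − ½·1000·3.843² − 1000·9.8·1.218 = 80300 Pa.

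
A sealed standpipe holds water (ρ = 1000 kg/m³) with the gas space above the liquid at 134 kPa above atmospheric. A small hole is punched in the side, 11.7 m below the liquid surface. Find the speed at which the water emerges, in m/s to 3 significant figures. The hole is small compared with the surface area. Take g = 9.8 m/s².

22.3 m/s

Take point 1 at the surface (v₁ ≈ 0) and point 2 at the hole (at atmospheric pressure). Bernoulli: P₁ + ρg h = P_atm + ½ρv₂².
With P₁ − P_atm = 134000 Pa, v₂ = √(2gh + 2ΔP/ρ) = √(2·9.8·11.7 + 2·134000/1000) = 22.3 m/s.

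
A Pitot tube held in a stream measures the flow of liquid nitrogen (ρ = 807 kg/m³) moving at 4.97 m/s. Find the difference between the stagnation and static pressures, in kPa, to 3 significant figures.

ΔP = 9.97 kPa

At the stagnation point the flow is brought to rest, so Bernoulli gives P_stag − P_static = ½ρv².
ΔP = ½·807·4.97² = 9970 Pa.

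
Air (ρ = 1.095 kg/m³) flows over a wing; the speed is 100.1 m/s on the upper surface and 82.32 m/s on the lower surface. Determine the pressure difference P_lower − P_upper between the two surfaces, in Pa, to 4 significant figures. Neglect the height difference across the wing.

With negligible Δh, P + ½ρv² is constant, so P_low − P_up = ½ρ(v_up² − v_low²).
ΔP = ½·1.095·(100.1² − 82.32²) = 1776 Pa.

ΔP = 1776 Pa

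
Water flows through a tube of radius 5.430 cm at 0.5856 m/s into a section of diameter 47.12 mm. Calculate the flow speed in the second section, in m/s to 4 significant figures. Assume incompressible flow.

3.111 m/s

Mass conservation (A₁v₁ = A₂v₂) gives v₂ = 0.5856 × 92.63/17.44 = 3.111 m/s.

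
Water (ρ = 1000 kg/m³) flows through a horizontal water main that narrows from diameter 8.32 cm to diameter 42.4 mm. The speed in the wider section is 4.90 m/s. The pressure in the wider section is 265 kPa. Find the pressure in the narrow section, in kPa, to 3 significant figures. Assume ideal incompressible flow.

Mass conservation (A₁v₁ = A₂v₂) gives v₂ = 4.90 × 54.4/14.1 = 18.9 m/s.
Along the horizontal streamline, P + ½ρv² is constant.
P₂ = P₁ − ½ρ(v₂² − v₁²) = 265000 − ½·1000·(18.9² − 4.90²) = 265000 − 166000 = 99000 Pa.

P₂ ≈ 99.0 kPa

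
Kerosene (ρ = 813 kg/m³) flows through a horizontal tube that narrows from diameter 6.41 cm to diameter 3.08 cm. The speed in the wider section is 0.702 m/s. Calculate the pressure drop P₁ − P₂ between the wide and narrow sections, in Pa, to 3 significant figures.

ΔP ≈ 3560 Pa

The volume flow rate is constant, so v₂ = (A₁/A₂)v₁ = (32.3/7.45)·0.702 = 3.04 m/s.
Bernoulli (h₁ = h₂): P₁ − P₂ = ½ρ(v₂² − v₁²).
P₁ − P₂ = ½·813·(3.04² − 0.702²) = ½·813·8.75 = 3560 Pa.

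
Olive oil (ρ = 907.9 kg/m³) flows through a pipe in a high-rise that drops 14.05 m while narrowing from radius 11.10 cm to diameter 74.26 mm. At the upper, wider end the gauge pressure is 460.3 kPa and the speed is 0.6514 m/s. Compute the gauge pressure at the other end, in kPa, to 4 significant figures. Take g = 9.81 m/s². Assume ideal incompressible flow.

The volume flow rate is constant, so v₂ = (A₁/A₂)v₁ = (387.1/43.31)·0.6514 = 5.822 m/s.
Energy conservation along the streamline gives P₂ = P₁ − ½ρ(v₂² − v₁²) − ρg(h₂ − h₁).
P₂ = 460300 + ½·907.9·(0.6514² − 5.822²) − 907.9·9.81·(−14.05) = 460300 + (-15190) − (-125100) = 570200 Pa.

P₂ ≈ 570.2 kPa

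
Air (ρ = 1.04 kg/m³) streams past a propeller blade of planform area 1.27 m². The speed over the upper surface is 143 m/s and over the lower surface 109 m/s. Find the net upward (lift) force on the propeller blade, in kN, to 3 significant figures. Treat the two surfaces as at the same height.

From P + ½ρv² = const at equal height, P_low − P_up = ½ρ(v_up² − v_low²).
ΔP = ½·1.04·(143² − 109²) = 4460 Pa.
Lift = ΔP · A = 4460 × 1.27 = 5660 N.

F = 5.66 kN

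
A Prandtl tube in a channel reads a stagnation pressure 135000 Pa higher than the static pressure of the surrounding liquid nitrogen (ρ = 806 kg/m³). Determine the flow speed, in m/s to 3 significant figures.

v ≈ 18.3 m/s

Bernoulli between the free stream and the stagnation point: ½ρv² = P_stag − P_static.
v = √(2ΔP/ρ) = √(2·135000/806) = 18.3 m/s.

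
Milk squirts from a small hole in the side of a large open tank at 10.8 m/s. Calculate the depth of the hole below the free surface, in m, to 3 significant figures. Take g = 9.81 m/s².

For a small hole in a large open tank, ½v² = gh, giving h = v²/(2g).
h = 10.8²/(2·9.81) = 117/19.62 = 5.94 m.

h = 5.94 m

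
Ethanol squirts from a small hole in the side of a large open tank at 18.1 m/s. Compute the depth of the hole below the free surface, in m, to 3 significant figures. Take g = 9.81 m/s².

Torricelli: v = √(2gh), so h = v²/(2g).
h = 18.1²/(2·9.81) = 328/19.62 = 16.7 m.

16.7 m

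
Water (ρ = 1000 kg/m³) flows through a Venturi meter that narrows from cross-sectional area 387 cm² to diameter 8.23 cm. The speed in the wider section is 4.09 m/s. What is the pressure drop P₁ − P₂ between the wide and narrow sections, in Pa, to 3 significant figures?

The volume flow rate is constant, so v₂ = (A₁/A₂)v₁ = (387/53.2)·4.09 = 29.8 m/s.
The pipe is horizontal, so Bernoulli reduces to P₁ + ½ρv₁² = P₂ + ½ρv₂².
P₁ − P₂ = ½·1000·(29.8² − 4.09²) = ½·1000·869 = 434000 Pa.

ΔP ≈ 434000 Pa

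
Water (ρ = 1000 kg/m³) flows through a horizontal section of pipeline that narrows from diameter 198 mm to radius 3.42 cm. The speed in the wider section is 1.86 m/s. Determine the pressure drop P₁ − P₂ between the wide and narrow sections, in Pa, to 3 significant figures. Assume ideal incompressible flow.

By continuity, v₂ = v₁·A₁/A₂ = 1.86·(308/36.7) = 15.6 m/s.
The pipe is horizontal, so Bernoulli reduces to P₁ + ½ρv₁² = P₂ + ½ρv₂².
P₁ − P₂ = ½·1000·(15.6² − 1.86²) = ½·1000·239 = 120000 Pa.

ΔP ≈ 120000 Pa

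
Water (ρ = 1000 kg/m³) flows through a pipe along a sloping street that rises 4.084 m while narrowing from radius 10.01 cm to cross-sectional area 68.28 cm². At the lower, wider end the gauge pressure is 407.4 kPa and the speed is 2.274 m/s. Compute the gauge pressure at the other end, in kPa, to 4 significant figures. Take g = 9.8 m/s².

P₂ ≈ 315.0 kPa

Mass conservation (A₁v₁ = A₂v₂) gives v₂ = 2.274 × 314.8/68.28 = 10.48 m/s.
Bernoulli: P₁ + ½ρv₁² + ρg h₁ = P₂ + ½ρv₂² + ρg h₂, so P₂ = P₁ + ½ρ(v₁² − v₂²) − ρg(h₂ − h₁).
P₂ = 407400 + ½·1000·(2.274² − 10.48²) − 1000·9.8·(+4.084) = 407400 + (-52370) − (40020) = 315000 Pa.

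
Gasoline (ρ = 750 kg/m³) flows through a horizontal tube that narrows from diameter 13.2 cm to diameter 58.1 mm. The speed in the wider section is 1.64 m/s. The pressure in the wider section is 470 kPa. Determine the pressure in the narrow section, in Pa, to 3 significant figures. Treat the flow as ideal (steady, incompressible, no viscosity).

Mass conservation (A₁v₁ = A₂v₂) gives v₂ = 1.64 × 137/26.5 = 8.47 m/s.
Along the horizontal streamline, P + ½ρv² is constant.
P₂ = P₁ − ½ρ(v₂² − v₁²) = 470000 − ½·750·(8.47² − 1.64²) = 470000 − 25900 = 444000 Pa.

P₂ = 444000 Pa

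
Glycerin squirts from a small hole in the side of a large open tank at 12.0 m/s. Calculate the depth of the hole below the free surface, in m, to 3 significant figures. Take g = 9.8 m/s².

Inverting v = √(2gh) gives h = v² / 2g.
h = 12.0²/(2·9.8) = 144/19.60 = 7.35 m.

h = 7.35 m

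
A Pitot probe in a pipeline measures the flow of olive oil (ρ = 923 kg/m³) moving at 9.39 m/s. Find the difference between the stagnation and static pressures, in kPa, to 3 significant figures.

ΔP = 40.7 kPa

At the stagnation point the flow is brought to rest, so Bernoulli gives P_stag − P_static = ½ρv².
ΔP = ½·923·9.39² = 40700 Pa.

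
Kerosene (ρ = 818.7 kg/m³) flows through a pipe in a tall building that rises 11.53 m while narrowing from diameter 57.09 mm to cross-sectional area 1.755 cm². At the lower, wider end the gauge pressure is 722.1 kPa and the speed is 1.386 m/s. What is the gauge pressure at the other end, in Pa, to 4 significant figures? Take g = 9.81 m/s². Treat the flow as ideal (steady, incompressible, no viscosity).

Mass conservation (A₁v₁ = A₂v₂) gives v₂ = 1.386 × 25.60/1.755 = 20.22 m/s.
Energy conservation along the streamline gives P₂ = P₁ − ½ρ(v₂² − v₁²) − ρg(h₂ − h₁).
P₂ = 722100 + ½·818.7·(1.386² − 20.22²) − 818.7·9.81·(+11.53) = 722100 + (-166500) − (92600) = 463000 Pa.

P₂ = 463000 Pa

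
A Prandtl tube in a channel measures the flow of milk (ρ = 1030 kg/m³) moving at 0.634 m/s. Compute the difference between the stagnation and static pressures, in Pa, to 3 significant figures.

ΔP ≈ 207 Pa

Bernoulli between the free stream and the stagnation point: ½ρv² = P_stag − P_static.
ΔP = ½·1030·0.634² = 207 Pa.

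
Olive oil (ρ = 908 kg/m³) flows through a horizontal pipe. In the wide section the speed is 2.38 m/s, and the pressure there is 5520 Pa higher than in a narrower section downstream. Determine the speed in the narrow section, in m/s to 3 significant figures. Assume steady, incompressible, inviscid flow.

v₂ ≈ 4.22 m/s

Along the level pipe P + ½ρv² is conserved, hence v₂² = v₁² + 2(P₁ − P₂)/ρ.
v₂ = √(2.38² + 2·5520/908) = √(5.66 + 12.2) = 4.22 m/s.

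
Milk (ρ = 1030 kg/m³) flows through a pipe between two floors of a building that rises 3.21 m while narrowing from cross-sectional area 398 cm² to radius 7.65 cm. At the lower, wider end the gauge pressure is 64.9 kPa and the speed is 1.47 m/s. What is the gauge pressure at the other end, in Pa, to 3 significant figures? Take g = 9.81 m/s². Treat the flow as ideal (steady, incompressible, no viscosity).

28400 Pa

By continuity, v₂ = v₁·A₁/A₂ = 1.47·(398/184) = 3.18 m/s.
Bernoulli: P₁ + ½ρv₁² + ρg h₁ = P₂ + ½ρv₂² + ρg h₂, so P₂ = P₁ + ½ρ(v₁² − v₂²) − ρg(h₂ − h₁).
P₂ = 64900 + ½·1030·(1.47² − 3.18²) − 1030·9.81·(+3.21) = 64900 + (-4100) − (32400) = 28400 Pa.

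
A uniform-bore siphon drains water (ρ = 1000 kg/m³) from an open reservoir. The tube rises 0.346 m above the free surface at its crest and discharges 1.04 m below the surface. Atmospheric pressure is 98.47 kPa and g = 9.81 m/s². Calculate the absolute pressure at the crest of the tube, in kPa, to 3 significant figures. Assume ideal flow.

84.9 kPa

Bernoulli surface→outlet gives ½v² = g·h_out, so v = √(2·9.81·1.04) = 4.52 m/s.
The bore is uniform, so the speed at the crest is the same v. Bernoulli surface→crest: P_atm = P_top + ½ρv² + ρg·h_top.
P_top = 98470 − ½·1000·4.52² − 1000·9.81·0.346 = 84900 Pa.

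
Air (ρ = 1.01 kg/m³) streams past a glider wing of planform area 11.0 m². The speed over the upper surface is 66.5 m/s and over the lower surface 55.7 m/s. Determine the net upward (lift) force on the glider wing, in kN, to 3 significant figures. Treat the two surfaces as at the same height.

F = 7.33 kN

From P + ½ρv² = const at equal height, P_low − P_up = ½ρ(v_up² − v_low²).
ΔP = ½·1.01·(66.5² − 55.7²) = 666 Pa.
Lift = ΔP · A = 666 × 11.0 = 7330 N.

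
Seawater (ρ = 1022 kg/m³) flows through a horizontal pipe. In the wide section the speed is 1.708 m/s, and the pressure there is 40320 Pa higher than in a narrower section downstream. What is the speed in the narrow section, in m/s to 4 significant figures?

v₂ = 9.046 m/s

Along the level pipe P + ½ρv² is conserved, hence v₂² = v₁² + 2(P₁ − P₂)/ρ.
v₂ = √(1.708² + 2·40320/1022) = √(2.917 + 78.90) = 9.046 m/s.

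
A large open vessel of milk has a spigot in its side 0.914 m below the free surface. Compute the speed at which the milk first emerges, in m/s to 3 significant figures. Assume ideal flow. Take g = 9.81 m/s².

4.23 m/s

Bernoulli from surface to hole (P equal, v_surface ≈ 0): v = √(2gh) = √(2×9.81×0.914) = 4.23 m/s.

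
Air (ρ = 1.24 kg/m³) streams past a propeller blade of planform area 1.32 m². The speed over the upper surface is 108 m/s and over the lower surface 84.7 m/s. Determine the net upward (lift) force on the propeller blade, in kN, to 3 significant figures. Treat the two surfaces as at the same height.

F ≈ 3.67 kN

With equal heights on the two surfaces, Bernoulli gives P_lower − P_upper = ½ρ(v_upper² − v_lower²).
ΔP = ½·1.24·(108² − 84.7²) = 2780 Pa.
Lift = ΔP · A = 2780 × 1.32 = 3670 N.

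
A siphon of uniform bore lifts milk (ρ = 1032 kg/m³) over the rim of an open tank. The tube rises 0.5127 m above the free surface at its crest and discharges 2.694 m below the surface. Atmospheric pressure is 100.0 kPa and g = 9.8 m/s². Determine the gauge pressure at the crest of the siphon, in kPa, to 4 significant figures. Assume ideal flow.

From the surface to the outlet (both open to atmosphere, surface at rest): v = √(2g·h_out) = √(2·9.8·2.694) = 7.267 m/s.
Continuity keeps v the same throughout the tube; from surface to crest, P_atm + 0 = P_top + ½ρv² + ρg·h_top.
P_top = 100000 − ½·1032·7.267² − 1032·9.8·0.5127 = 67570 Pa. So P_gauge = P_top − P_atm = -32430 Pa.

-32.43 kPa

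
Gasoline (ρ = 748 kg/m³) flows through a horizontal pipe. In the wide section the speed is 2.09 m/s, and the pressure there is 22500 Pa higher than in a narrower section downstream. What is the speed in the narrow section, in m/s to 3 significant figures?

v₂ ≈ 8.03 m/s

With h₁ = h₂, rearranging Bernoulli gives v₂ = √(v₁² + 2ΔP/ρ).
v₂ = √(2.09² + 2·22500/748) = √(4.37 + 60.2) = 8.03 m/s.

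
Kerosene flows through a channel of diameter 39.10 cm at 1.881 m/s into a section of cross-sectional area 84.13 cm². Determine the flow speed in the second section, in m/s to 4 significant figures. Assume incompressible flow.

26.85 m/s

Mass conservation (A₁v₁ = A₂v₂) gives v₂ = 1.881 × 1201/84.13 = 26.85 m/s.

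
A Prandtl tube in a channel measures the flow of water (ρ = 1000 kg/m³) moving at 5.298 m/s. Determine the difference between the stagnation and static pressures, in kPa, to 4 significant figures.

ΔP ≈ 14.03 kPa

At the stagnation point the flow is brought to rest, so Bernoulli gives P_stag − P_static = ½ρv².
ΔP = ½·1000·5.298² = 14030 Pa.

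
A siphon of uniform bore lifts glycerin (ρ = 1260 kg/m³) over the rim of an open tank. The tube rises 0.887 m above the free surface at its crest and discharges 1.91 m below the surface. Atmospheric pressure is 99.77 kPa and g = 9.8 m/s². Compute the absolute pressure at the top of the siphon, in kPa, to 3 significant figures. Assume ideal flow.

From the surface to the outlet (both open to atmosphere, surface at rest): v = √(2g·h_out) = √(2·9.8·1.91) = 6.12 m/s.
With constant cross-section the crest speed equals v; applying Bernoulli from the surface up to the crest, P_top = P_atm − ½ρv² − ρg·h_top.
P_top = 99770 − ½·1260·6.12² − 1260·9.8·0.887 = 65200 Pa.

65.2 kPa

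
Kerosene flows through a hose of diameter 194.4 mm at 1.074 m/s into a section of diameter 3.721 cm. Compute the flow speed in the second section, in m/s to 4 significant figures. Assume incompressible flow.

v₂ ≈ 29.31 m/s

The volume flow rate is constant, so v₂ = (A₁/A₂)v₁ = (296.8/10.87)·1.074 = 29.31 m/s.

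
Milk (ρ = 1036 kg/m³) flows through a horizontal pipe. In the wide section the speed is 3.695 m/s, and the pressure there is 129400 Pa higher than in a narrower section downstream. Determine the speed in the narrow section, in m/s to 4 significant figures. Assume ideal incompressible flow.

With h₁ = h₂, rearranging Bernoulli gives v₂ = √(v₁² + 2ΔP/ρ).
v₂ = √(3.695² + 2·129400/1036) = √(13.65 + 249.8) = 16.23 m/s.

v₂ ≈ 16.23 m/s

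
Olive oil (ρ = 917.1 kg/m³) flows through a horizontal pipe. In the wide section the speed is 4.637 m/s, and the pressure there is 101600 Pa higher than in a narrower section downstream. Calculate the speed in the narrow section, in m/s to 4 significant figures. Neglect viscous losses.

v₂ = 15.59 m/s

With h₁ = h₂, rearranging Bernoulli gives v₂ = √(v₁² + 2ΔP/ρ).
v₂ = √(4.637² + 2·101600/917.1) = √(21.50 + 221.6) = 15.59 m/s.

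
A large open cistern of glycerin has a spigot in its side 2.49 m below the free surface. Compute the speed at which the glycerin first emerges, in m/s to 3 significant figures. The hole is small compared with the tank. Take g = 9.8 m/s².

6.99 m/s

The surface is effectively still and both ends are open, so ½v² = gh and v = √(2·9.8·2.49) = 6.99 m/s.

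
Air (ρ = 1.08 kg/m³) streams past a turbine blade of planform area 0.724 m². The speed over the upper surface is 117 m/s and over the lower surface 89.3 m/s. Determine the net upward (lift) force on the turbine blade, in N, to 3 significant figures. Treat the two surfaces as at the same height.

F = 2230 N

With equal heights on the two surfaces, Bernoulli gives P_lower − P_upper = ½ρ(v_upper² − v_lower²).
ΔP = ½·1.08·(117² − 89.3²) = 3090 Pa.
Lift = ΔP · A = 3090 × 0.724 = 2230 N.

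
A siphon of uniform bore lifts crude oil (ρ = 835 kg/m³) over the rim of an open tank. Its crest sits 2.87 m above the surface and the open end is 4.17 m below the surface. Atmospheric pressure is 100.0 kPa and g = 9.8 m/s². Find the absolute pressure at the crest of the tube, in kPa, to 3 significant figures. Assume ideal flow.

The outlet speed comes from Torricelli: v = √(2g·4.17) = 9.04 m/s.
With constant cross-section the crest speed equals v; applying Bernoulli from the surface up to the crest, P_top = P_atm − ½ρv² − ρg·h_top.
P_top = 100000 − ½·835·9.04² − 835·9.8·2.87 = 42400 Pa.

P_top = 42.4 kPa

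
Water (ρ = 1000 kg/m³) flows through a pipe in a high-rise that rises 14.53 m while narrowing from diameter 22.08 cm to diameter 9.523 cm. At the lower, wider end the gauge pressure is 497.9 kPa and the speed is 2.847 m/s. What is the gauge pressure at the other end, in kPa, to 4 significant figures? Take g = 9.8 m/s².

The volume flow rate is constant, so v₂ = (A₁/A₂)v₁ = (382.9/71.23)·2.847 = 15.31 m/s.
Applying Bernoulli between the two ends and solving for P₂: P₂ = P₁ + ½ρ(v₁² − v₂²) − ρgΔh.
P₂ = 497900 + ½·1000·(2.847² − 15.31²) − 1000·9.8·(+14.53) = 497900 + (-113100) − (142400) = 242400 Pa.

P₂ = 242.4 kPa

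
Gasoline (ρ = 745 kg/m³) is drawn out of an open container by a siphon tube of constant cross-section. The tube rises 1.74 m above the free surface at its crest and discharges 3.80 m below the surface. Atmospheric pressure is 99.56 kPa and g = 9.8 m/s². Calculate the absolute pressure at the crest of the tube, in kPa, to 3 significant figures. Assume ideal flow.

P_top ≈ 59.1 kPa

The outlet speed comes from Torricelli: v = √(2g·3.80) = 8.63 m/s.
With constant cross-section the crest speed equals v; applying Bernoulli from the surface up to the crest, P_top = P_atm − ½ρv² − ρg·h_top.
P_top = 99560 − ½·745·8.63² − 745·9.8·1.74 = 59100 Pa.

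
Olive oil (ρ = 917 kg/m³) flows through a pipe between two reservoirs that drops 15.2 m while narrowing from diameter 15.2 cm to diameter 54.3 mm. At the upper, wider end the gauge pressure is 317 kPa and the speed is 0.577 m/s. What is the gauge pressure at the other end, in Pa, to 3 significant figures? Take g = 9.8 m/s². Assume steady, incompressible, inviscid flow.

444000 Pa

The volume flow rate is constant, so v₂ = (A₁/A₂)v₁ = (181/23.2)·0.577 = 4.52 m/s.
Bernoulli: P₁ + ½ρv₁² + ρg h₁ = P₂ + ½ρv₂² + ρg h₂, so P₂ = P₁ + ½ρ(v₁² − v₂²) − ρg(h₂ − h₁).
P₂ = 317000 + ½·917·(0.577² − 4.52²) − 917·9.8·(−15.2) = 317000 + (-9220) − (-137000) = 444000 Pa.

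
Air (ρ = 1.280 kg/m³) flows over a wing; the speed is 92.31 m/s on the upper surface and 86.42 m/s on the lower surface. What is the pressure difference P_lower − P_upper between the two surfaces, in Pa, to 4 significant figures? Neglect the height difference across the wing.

With negligible Δh, P + ½ρv² is constant, so P_low − P_up = ½ρ(v_up² − v_low²).
ΔP = ½·1.280·(92.31² − 86.42²) = 673.7 Pa.

ΔP = 673.7 Pa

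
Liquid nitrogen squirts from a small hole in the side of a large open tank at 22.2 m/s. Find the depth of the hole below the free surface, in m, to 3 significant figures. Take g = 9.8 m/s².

h = 25.1 m

For a small hole in a large open tank, ½v² = gh, giving h = v²/(2g).
h = 22.2²/(2·9.8) = 493/19.60 = 25.1 m.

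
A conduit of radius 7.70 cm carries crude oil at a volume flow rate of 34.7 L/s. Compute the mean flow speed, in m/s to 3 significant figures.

Q = 34.7 L/s = 0.0347 m³/s.
v = Q/A = 0.0347 / 0.0186 = 1.86 m/s.

v ≈ 1.86 m/s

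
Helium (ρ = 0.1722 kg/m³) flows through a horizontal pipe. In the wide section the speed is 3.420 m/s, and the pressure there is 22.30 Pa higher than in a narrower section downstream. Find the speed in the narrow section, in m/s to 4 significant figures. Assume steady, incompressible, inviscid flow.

With h₁ = h₂, rearranging Bernoulli gives v₂ = √(v₁² + 2ΔP/ρ).
v₂ = √(3.420² + 2·22.30/0.1722) = √(11.70 + 259.0) = 16.45 m/s.

v₂ = 16.45 m/s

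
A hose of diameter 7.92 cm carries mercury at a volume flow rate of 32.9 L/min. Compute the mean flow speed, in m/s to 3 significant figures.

v ≈ 0.111 m/s

Q = 32.9 L/min = 0.000548 m³/s.
v = Q/A = 0.000548 / 0.00493 = 0.111 m/s.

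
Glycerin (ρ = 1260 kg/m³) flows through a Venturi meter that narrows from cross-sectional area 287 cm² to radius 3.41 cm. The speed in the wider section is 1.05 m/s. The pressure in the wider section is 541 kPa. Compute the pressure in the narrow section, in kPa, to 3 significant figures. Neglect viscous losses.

Mass conservation (A₁v₁ = A₂v₂) gives v₂ = 1.05 × 287/36.5 = 8.25 m/s.
Bernoulli (h₁ = h₂): P₁ − P₂ = ½ρ(v₂² − v₁²).
P₂ = P₁ − ½ρ(v₂² − v₁²) = 541000 − ½·1260·(8.25² − 1.05²) = 541000 − 42200 = 499000 Pa.

P₂ = 499 kPa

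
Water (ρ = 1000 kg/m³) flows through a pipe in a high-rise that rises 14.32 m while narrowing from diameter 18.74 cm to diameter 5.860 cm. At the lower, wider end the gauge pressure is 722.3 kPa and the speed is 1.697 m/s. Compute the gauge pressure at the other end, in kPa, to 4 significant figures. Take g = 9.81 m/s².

P₂ = 432.7 kPa

Mass conservation (A₁v₁ = A₂v₂) gives v₂ = 1.697 × 275.8/26.97 = 17.36 m/s.
Bernoulli: P₁ + ½ρv₁² + ρg h₁ = P₂ + ½ρv₂² + ρg h₂, so P₂ = P₁ + ½ρ(v₁² − v₂²) − ρg(h₂ − h₁).
P₂ = 722300 + ½·1000·(1.697² − 17.36²) − 1000·9.81·(+14.32) = 722300 + (-149200) − (140500) = 432700 Pa.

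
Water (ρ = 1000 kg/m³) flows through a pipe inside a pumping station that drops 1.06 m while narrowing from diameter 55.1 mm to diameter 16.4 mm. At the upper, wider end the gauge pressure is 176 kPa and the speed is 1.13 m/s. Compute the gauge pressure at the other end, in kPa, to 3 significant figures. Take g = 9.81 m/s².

By continuity, v₂ = v₁·A₁/A₂ = 1.13·(23.8/2.11) = 12.8 m/s.
Applying Bernoulli between the two ends and solving for P₂: P₂ = P₁ + ½ρ(v₁² − v₂²) − ρgΔh.
P₂ = 176000 + ½·1000·(1.13² − 12.8²) − 1000·9.81·(−1.06) = 176000 + (-80700) − (-10400) = 106000 Pa.

P₂ ≈ 106 kPa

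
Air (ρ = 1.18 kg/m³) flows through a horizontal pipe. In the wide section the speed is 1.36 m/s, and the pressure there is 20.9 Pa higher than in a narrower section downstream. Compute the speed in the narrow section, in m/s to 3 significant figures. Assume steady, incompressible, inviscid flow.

v₂ ≈ 6.11 m/s

Along the level pipe P + ½ρv² is conserved, hence v₂² = v₁² + 2(P₁ − P₂)/ρ.
v₂ = √(1.36² + 2·20.9/1.18) = √(1.85 + 35.4) = 6.11 m/s.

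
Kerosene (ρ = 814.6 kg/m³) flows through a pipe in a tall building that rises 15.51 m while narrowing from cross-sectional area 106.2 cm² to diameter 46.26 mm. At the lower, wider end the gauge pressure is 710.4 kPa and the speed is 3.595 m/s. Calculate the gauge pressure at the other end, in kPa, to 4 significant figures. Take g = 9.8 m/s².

Continuity gives A₁v₁ = A₂v₂, so v₂ = (106.2 cm²)/(16.81 cm²) × 3.595 m/s = 22.72 m/s.
Applying Bernoulli between the two ends and solving for P₂: P₂ = P₁ + ½ρ(v₁² − v₂²) − ρgΔh.
P₂ = 710400 + ½·814.6·(3.595² − 22.72²) − 814.6·9.8·(+15.51) = 710400 + (-204900) − (123800) = 381700 Pa.

P₂ ≈ 381.7 kPa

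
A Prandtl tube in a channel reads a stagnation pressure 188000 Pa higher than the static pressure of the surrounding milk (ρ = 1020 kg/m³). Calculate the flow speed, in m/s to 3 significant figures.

v = 19.2 m/s

Bernoulli between the free stream and the stagnation point: ½ρv² = P_stag − P_static.
v = √(2ΔP/ρ) = √(2·188000/1020) = 19.2 m/s.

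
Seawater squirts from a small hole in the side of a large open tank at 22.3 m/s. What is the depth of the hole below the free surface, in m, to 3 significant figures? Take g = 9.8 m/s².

Inverting v = √(2gh) gives h = v² / 2g.
h = 22.3²/(2·9.8) = 497/19.60 = 25.4 m.

25.4 m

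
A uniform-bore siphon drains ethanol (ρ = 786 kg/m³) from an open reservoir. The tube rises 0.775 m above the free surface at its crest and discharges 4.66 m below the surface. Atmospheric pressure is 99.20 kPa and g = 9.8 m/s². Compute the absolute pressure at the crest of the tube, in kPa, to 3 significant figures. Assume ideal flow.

P_top ≈ 57.3 kPa

The outlet speed comes from Torricelli: v = √(2g·4.66) = 9.56 m/s.
With constant cross-section the crest speed equals v; applying Bernoulli from the surface up to the crest, P_top = P_atm − ½ρv² − ρg·h_top.
P_top = 99200 − ½·786·9.56² − 786·9.8·0.775 = 57300 Pa.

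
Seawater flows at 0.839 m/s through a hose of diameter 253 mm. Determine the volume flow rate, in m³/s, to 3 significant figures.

Q = A·v = 0.0503 m² × 0.839 m/s = 0.0422 m³/s.

Q ≈ 0.0422 m³/s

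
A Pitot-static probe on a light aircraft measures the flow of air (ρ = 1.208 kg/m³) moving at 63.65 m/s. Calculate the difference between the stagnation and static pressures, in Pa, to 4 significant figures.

ΔP ≈ 2447 Pa

Bernoulli between the free stream and the stagnation point: ½ρv² = P_stag − P_static.
ΔP = ½·1.208·63.65² = 2447 Pa.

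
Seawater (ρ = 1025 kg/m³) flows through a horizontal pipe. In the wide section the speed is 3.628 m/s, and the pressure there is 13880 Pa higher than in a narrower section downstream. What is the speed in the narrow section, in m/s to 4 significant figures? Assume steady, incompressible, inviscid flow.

v₂ = 6.344 m/s

Along the level pipe P + ½ρv² is conserved, hence v₂² = v₁² + 2(P₁ − P₂)/ρ.
v₂ = √(3.628² + 2·13880/1025) = √(13.16 + 27.08) = 6.344 m/s.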